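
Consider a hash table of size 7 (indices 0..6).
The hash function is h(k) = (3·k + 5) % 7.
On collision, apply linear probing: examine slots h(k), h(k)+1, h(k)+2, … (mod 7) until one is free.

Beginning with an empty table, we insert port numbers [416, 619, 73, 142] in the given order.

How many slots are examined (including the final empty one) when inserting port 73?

3

416 hashes to 0; slot 0 is free -> place at 0.
619 hashes to 0; 0 taken -> place at 1.
73 hashes to 0; 0,1 taken -> place at 2.
142 hashes to 4; slot 4 is free -> place at 4.
Table: [416, 619, 73, ., 142, ., .]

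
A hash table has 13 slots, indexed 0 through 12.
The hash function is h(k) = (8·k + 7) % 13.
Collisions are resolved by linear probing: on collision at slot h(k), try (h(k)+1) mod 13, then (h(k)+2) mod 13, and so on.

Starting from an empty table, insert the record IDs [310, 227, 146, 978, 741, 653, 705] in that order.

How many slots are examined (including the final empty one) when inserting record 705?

310: h=4 => slot 4
227: h=3 => slot 3
146: h=5 => slot 5
978: h=5, probe 5,6 => slot 6
741: h=7 => slot 7
653: h=5, probe 5,6,7,8 => slot 8
705: h=5, probe 5,6,7,8,9 => slot 9
Table: [_, _, _, 227, 310, 146, 978, 741, 653, 705, _, _, _]

5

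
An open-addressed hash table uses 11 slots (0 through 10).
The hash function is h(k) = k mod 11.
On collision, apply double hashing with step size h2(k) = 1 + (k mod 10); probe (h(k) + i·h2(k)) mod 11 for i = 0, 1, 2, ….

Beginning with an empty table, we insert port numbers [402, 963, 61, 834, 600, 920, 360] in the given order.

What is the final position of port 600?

402: h=6 → slot 6
963: h=6, h2=4, probe 6,10 → slot 10
61: h=6, h2=2, probe 6,8 → slot 8
834: h=9 → slot 9
600: h=6, h2=1, probe 6,7 → slot 7
920: h=7, h2=1, probe 7,8,9,10,0 → slot 0
360: h=8, h2=1, probe 8,9,10,0,1 → slot 1
Table: [920, 360, ∅, ∅, ∅, ∅, 402, 600, 61, 834, 963]

7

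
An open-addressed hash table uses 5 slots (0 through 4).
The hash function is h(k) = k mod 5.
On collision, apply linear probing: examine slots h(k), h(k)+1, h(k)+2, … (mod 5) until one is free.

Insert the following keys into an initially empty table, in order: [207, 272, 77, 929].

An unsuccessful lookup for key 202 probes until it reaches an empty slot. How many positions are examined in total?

5

Insert 207: h=2, slot 2 empty => index 2.
Insert 272: h=2, slot 2 occupied => index 3.
Insert 77: h=2, slots 2,3 occupied => index 4.
Insert 929: h=4, slot 4 occupied => index 0.
Table: [929, ., 207, 272, 77]
Lookup 202: h=2, probe 2,3,4,0,1 → slot 1 empty, not found.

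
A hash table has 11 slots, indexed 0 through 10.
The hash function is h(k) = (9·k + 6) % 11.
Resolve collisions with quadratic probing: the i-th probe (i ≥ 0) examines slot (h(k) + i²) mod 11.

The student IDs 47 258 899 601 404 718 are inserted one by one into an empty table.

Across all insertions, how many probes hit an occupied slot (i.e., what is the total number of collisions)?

3

Insert 47: h=0, slot 0 empty -> index 0.
Insert 258: h=7, slot 7 empty -> index 7.
Insert 899: h=1, slot 1 empty -> index 1.
Insert 601: h=3, slot 3 empty -> index 3.
Insert 404: h=1, slot 1 occupied -> index 2.
Insert 718: h=0, slots 0,1 occupied -> index 4.
Table: [47, 899, 404, 601, 718, —, —, 258, —, —, —]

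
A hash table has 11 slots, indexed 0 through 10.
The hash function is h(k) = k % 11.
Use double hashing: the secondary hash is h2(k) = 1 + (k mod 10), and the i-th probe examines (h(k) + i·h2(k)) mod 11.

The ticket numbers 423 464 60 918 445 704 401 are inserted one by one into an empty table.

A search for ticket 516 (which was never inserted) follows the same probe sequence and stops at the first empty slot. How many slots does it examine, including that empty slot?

423: h=5 -> slot 5
464: h=2 -> slot 2
60: h=5, h2=1, probe 5,6 -> slot 6
918: h=5, h2=9, probe 5,3 -> slot 3
445: h=5, h2=6, probe 5,0 -> slot 0
704: h=0, h2=5, probe 0,5,10 -> slot 10
401: h=5, h2=2, probe 5,7 -> slot 7
Table: [445, —, 464, 918, —, 423, 60, 401, —, —, 704]
Lookup 516: h=10, h2=7, probe 10,6,2,9 → slot 9 empty, not found.

4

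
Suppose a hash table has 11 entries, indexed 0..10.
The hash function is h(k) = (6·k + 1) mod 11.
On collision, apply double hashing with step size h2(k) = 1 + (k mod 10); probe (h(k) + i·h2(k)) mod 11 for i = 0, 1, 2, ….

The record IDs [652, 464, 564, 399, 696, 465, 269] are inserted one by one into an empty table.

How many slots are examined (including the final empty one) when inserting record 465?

652: h=8 -> slot 8
464: h=2 -> slot 2
564: h=8, h2=5, probe 8,2,7 -> slot 7
399: h=8, h2=10, probe 8,7,6 -> slot 6
696: h=8, h2=7, probe 8,4 -> slot 4
465: h=8, h2=6, probe 8,3 -> slot 3
269: h=9 -> slot 9
Table: [_, _, 464, 465, 696, _, 399, 564, 652, 269, _]

2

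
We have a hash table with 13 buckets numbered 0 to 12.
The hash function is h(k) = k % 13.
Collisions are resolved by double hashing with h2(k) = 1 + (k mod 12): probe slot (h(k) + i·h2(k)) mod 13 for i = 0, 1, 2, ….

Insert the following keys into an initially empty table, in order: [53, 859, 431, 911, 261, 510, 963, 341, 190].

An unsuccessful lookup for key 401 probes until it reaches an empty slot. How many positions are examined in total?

53 hashes to 1; slot 1 is free -> place at 1.
859 hashes to 1, h2=8; 1 taken -> place at 9.
431 hashes to 2; slot 2 is free -> place at 2.
911 hashes to 1, h2=12; 1 taken -> place at 0.
261 hashes to 1, h2=10; 1 taken -> place at 11.
510 hashes to 3; slot 3 is free -> place at 3.
963 hashes to 1, h2=4; 1 taken -> place at 5.
341 hashes to 3, h2=6; 3,9,2 taken -> place at 8.
190 hashes to 8, h2=11; 8 taken -> place at 6.
Table: [911, 53, 431, 510, ∅, 963, 190, ∅, 341, 859, ∅, 261, ∅]
Lookup 401: h=11, h2=6, probe 11,4 → slot 4 empty, not found.

2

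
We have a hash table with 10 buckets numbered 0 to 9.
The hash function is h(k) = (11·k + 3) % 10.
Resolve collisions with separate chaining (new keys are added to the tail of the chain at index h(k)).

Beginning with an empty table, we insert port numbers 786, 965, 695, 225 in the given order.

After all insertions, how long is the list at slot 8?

Insert 786: h=9, bucket 9 empty → new chain.
Insert 965: h=8, bucket 8 empty → new chain.
Insert 695: h=8, bucket 8 nonempty → append to chain.
Insert 225: h=8, bucket 8 nonempty → append to chain.
Final buckets:
0: .
1: .
2: .
3: .
4: .
5: .
6: .
7: .
8: 965 -> 695 -> 225
9: 786

3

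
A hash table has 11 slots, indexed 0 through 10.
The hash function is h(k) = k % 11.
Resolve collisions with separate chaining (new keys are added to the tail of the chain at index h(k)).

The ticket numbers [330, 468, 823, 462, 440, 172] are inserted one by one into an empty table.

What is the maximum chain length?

Insert 330: h=0, bucket 0 empty → new chain.
Insert 468: h=6, bucket 6 empty → new chain.
Insert 823: h=9, bucket 9 empty → new chain.
Insert 462: h=0, bucket 0 nonempty → append to chain.
Insert 440: h=0, bucket 0 nonempty → append to chain.
Insert 172: h=7, bucket 7 empty → new chain.
Final buckets:
0: 330 -> 462 -> 440
1: ∅
2: ∅
3: ∅
4: ∅
5: ∅
6: 468
7: 172
8: ∅
9: 823
10: ∅

3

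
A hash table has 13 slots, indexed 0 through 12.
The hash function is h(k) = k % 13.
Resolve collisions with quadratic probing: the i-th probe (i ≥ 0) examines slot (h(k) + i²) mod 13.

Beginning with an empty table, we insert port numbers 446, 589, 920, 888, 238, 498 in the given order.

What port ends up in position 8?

888

446 hashes to 4; slot 4 is free → place at 4.
589 hashes to 4; 4 taken → place at 5.
920 hashes to 10; slot 10 is free → place at 10.
888 hashes to 4; 4,5 taken → place at 8.
238 hashes to 4; 4,5,8 taken → place at 0.
498 hashes to 4; 4,5,8,0 taken → place at 7.
Table: [238, _, _, _, 446, 589, _, 498, 888, _, 920, _, _]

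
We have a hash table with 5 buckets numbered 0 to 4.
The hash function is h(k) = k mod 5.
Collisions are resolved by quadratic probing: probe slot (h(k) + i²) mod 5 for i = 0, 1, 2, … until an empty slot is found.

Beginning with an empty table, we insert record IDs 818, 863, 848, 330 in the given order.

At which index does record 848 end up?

2

Insert 818: h=3, slot 3 empty → index 3.
Insert 863: h=3, slot 3 occupied → index 4.
Insert 848: h=3, slots 3,4 occupied → index 2.
Insert 330: h=0, slot 0 empty → index 0.
Table: [330, _, 848, 818, 863]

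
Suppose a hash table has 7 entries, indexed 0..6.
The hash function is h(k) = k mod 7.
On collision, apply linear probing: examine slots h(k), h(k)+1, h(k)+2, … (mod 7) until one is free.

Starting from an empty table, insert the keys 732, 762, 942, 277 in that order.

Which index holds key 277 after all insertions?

0

732 hashes to 4; slot 4 is free → place at 4.
762 hashes to 6; slot 6 is free → place at 6.
942 hashes to 4; 4 taken → place at 5.
277 hashes to 4; 4,5,6 taken → place at 0.
Table: [277, _, _, _, 732, 942, 762]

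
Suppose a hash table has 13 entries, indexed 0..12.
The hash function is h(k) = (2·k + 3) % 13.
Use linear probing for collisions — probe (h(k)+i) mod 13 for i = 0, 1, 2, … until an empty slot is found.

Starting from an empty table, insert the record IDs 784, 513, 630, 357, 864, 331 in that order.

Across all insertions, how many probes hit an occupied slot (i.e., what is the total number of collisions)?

Insert 784: h=11, slot 11 empty => index 11.
Insert 513: h=2, slot 2 empty => index 2.
Insert 630: h=2, slot 2 occupied => index 3.
Insert 357: h=2, slots 2,3 occupied => index 4.
Insert 864: h=2, slots 2,3,4 occupied => index 5.
Insert 331: h=2, slots 2,3,4,5 occupied => index 6.
Table: [., ., 513, 630, 357, 864, 331, ., ., ., ., 784, .]

10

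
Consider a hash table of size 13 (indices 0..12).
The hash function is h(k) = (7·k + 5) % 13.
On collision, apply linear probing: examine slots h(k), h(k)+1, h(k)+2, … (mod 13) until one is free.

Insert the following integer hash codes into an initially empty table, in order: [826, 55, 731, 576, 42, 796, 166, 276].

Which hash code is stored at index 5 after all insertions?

826 hashes to 2; slot 2 is free -> place at 2.
55 hashes to 0; slot 0 is free -> place at 0.
731 hashes to 0; 0 taken -> place at 1.
576 hashes to 7; slot 7 is free -> place at 7.
42 hashes to 0; 0,1,2 taken -> place at 3.
796 hashes to 0; 0,1,2,3 taken -> place at 4.
166 hashes to 10; slot 10 is free -> place at 10.
276 hashes to 0; 0,1,2,3,4 taken -> place at 5.
Table: [55, 731, 826, 42, 796, 276, ., 576, ., ., 166, ., .]

276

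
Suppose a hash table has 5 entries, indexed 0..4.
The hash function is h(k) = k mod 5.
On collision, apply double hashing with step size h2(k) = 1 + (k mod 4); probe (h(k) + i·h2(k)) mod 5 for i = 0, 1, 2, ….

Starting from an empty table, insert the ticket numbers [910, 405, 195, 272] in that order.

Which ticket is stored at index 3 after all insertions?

Insert 910: h=0, slot 0 empty → index 0.
Insert 405: h=0, h2=2, slot 0 occupied → index 2.
Insert 195: h=0, h2=4, slot 0 occupied → index 4.
Insert 272: h=2, h2=1, slot 2 occupied → index 3.
Table: [910, _, 405, 272, 195]

272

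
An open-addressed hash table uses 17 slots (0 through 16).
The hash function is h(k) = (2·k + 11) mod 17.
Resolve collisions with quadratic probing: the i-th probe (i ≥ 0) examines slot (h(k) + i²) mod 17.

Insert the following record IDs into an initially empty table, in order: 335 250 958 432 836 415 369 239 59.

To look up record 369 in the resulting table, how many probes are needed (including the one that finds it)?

335: h=1 → slot 1
250: h=1, probe 1,2 → slot 2
958: h=6 → slot 6
432: h=8 → slot 8
836: h=0 → slot 0
415: h=8, probe 8,9 → slot 9
369: h=1, probe 1,2,5 → slot 5
239: h=13 → slot 13
59: h=10 → slot 10
Table: [836, 335, 250, ∅, ∅, 369, 958, ∅, 432, 415, 59, ∅, ∅, 239, ∅, ∅, ∅]
Lookup 369: h=1, probe 1,2,5 → found at 5.

3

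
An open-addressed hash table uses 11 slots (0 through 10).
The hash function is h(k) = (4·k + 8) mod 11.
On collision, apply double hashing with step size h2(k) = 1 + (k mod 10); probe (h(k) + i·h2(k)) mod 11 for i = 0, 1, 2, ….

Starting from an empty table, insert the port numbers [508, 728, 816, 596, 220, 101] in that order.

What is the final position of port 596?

8

508: h=5 => slot 5
728: h=5, h2=9, probe 5,3 => slot 3
816: h=5, h2=7, probe 5,1 => slot 1
596: h=5, h2=7, probe 5,1,8 => slot 8
220: h=8, h2=1, probe 8,9 => slot 9
101: h=5, h2=2, probe 5,7 => slot 7
Table: [—, 816, —, 728, —, 508, —, 101, 596, 220, —]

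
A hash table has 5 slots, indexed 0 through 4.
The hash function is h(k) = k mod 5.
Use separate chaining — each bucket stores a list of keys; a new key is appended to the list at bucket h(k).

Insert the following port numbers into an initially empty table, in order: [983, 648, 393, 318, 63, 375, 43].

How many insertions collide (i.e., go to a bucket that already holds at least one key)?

5

983 → bucket 3
648 → bucket 3 (collision)
393 → bucket 3 (collision)
318 → bucket 3 (collision)
63 → bucket 3 (collision)
375 → bucket 0
43 → bucket 3 (collision)
Final buckets:
0: 375
1: _
2: _
3: 983 -> 648 -> 393 -> 318 -> 63 -> 43
4: _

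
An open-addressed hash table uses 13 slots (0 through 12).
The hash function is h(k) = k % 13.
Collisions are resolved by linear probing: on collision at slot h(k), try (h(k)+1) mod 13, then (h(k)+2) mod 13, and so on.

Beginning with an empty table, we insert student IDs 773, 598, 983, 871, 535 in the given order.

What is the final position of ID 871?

1

773: h=6 -> slot 6
598: h=0 -> slot 0
983: h=8 -> slot 8
871: h=0, probe 0,1 -> slot 1
535: h=2 -> slot 2
Table: [598, 871, 535, _, _, _, 773, _, 983, _, _, _, _]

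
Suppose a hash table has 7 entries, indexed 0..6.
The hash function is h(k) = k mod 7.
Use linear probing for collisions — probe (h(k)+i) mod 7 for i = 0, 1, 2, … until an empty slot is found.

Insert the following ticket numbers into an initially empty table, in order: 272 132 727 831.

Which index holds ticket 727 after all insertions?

1

272 hashes to 6; slot 6 is free => place at 6.
132 hashes to 6; 6 taken => place at 0.
727 hashes to 6; 6,0 taken => place at 1.
831 hashes to 5; slot 5 is free => place at 5.
Table: [132, 727, ., ., ., 831, 272]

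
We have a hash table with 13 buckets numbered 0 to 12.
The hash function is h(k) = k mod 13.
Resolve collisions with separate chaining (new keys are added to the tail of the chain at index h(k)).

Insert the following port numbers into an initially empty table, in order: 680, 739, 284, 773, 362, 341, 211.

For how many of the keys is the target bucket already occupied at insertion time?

3

680 -> bucket 4
739 -> bucket 11
284 -> bucket 11 (collision)
773 -> bucket 6
362 -> bucket 11 (collision)
341 -> bucket 3
211 -> bucket 3 (collision)
Final buckets:
0: -
1: -
2: -
3: 341 -> 211
4: 680
5: -
6: 773
7: -
8: -
9: -
10: -
11: 739 -> 284 -> 362
12: -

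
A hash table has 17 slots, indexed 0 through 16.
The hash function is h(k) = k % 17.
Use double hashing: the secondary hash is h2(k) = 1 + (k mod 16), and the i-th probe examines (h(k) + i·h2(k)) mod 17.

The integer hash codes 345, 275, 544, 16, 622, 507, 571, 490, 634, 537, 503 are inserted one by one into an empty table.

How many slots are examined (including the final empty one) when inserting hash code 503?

345: h=5 => slot 5
275: h=3 => slot 3
544: h=0 => slot 0
16: h=16 => slot 16
622: h=10 => slot 10
507: h=14 => slot 14
571: h=10, h2=12, probe 10,5,0,12 => slot 12
490: h=14, h2=11, probe 14,8 => slot 8
634: h=5, h2=11, probe 5,16,10,4 => slot 4
537: h=10, h2=10, probe 10,3,13 => slot 13
503: h=10, h2=8, probe 10,1 => slot 1
Table: [544, 503, -, 275, 634, 345, -, -, 490, -, 622, -, 571, 537, 507, -, 16]

2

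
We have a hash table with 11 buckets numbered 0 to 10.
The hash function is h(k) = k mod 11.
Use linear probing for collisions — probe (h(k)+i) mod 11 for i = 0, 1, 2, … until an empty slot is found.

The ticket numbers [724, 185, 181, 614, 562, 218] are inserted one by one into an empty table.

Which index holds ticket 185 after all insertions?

10

724 hashes to 9; slot 9 is free → place at 9.
185 hashes to 9; 9 taken → place at 10.
181 hashes to 5; slot 5 is free → place at 5.
614 hashes to 9; 9,10 taken → place at 0.
562 hashes to 1; slot 1 is free → place at 1.
218 hashes to 9; 9,10,0,1 taken → place at 2.
Table: [614, 562, 218, ∅, ∅, 181, ∅, ∅, ∅, 724, 185]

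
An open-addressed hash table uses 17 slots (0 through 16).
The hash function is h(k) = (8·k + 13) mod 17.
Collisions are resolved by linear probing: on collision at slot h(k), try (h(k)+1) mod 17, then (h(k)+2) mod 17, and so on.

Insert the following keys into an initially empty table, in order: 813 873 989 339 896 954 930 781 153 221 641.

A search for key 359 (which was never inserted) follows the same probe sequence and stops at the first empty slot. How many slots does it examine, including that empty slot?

4

Insert 813: h=6, slot 6 empty → index 6.
Insert 873: h=10, slot 10 empty → index 10.
Insert 989: h=3, slot 3 empty → index 3.
Insert 339: h=5, slot 5 empty → index 5.
Insert 896: h=7, slot 7 empty → index 7.
Insert 954: h=12, slot 12 empty → index 12.
Insert 930: h=7, slot 7 occupied → index 8.
Insert 781: h=5, slots 5,6,7,8 occupied → index 9.
Insert 153: h=13, slot 13 empty → index 13.
Insert 221: h=13, slot 13 occupied → index 14.
Insert 641: h=7, slots 7,8,9,10 occupied → index 11.
Table: [., ., ., 989, ., 339, 813, 896, 930, 781, 873, 641, 954, 153, 221, ., .]
Lookup 359: h=12, probe 12,13,14,15 → slot 15 empty, not found.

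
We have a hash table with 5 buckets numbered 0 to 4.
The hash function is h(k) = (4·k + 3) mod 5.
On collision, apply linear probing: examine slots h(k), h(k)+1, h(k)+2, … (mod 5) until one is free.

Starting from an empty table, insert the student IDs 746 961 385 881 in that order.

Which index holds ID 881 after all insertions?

0

Insert 746: h=2, slot 2 empty => index 2.
Insert 961: h=2, slot 2 occupied => index 3.
Insert 385: h=3, slot 3 occupied => index 4.
Insert 881: h=2, slots 2,3,4 occupied => index 0.
Table: [881, ., 746, 961, 385]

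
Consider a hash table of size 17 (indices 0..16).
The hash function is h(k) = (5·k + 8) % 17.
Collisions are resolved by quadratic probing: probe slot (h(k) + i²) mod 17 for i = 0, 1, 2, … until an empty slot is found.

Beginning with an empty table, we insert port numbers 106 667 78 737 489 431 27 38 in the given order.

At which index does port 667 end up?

106: h=11 → slot 11
667: h=11, probe 11,12 → slot 12
78: h=7 → slot 7
737: h=4 → slot 4
489: h=5 → slot 5
431: h=4, probe 4,5,8 → slot 8
27: h=7, probe 7,8,11,16 → slot 16
38: h=11, probe 11,12,15 → slot 15
Table: [—, —, —, —, 737, 489, —, 78, 431, —, —, 106, 667, —, —, 38, 27]

12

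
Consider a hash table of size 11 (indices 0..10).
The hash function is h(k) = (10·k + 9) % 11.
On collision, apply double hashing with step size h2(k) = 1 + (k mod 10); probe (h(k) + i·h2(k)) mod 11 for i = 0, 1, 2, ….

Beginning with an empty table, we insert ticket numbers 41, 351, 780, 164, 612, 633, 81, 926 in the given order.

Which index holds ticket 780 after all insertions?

0

Insert 41: h=1, slot 1 empty -> index 1.
Insert 351: h=10, slot 10 empty -> index 10.
Insert 780: h=10, h2=1, slot 10 occupied -> index 0.
Insert 164: h=10, h2=5, slot 10 occupied -> index 4.
Insert 612: h=2, slot 2 empty -> index 2.
Insert 633: h=3, slot 3 empty -> index 3.
Insert 81: h=5, slot 5 empty -> index 5.
Insert 926: h=7, slot 7 empty -> index 7.
Table: [780, 41, 612, 633, 164, 81, -, 926, -, -, 351]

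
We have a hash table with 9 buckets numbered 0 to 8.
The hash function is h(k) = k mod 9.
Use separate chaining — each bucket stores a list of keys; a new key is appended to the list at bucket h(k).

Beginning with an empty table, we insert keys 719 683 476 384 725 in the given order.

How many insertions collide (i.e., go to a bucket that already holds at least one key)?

2

Insert 719: h=8, bucket 8 empty → new chain.
Insert 683: h=8, bucket 8 nonempty → append to chain.
Insert 476: h=8, bucket 8 nonempty → append to chain.
Insert 384: h=6, bucket 6 empty → new chain.
Insert 725: h=5, bucket 5 empty → new chain.
Final buckets:
0: ∅
1: ∅
2: ∅
3: ∅
4: ∅
5: 725
6: 384
7: ∅
8: 719 -> 683 -> 476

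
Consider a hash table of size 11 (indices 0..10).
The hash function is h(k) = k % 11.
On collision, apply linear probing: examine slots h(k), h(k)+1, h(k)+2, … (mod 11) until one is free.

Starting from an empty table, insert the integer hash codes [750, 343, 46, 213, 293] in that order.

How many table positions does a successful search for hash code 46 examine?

3

750: h=2 → slot 2
343: h=2, probe 2,3 → slot 3
46: h=2, probe 2,3,4 → slot 4
213: h=4, probe 4,5 → slot 5
293: h=7 → slot 7
Table: [-, -, 750, 343, 46, 213, -, 293, -, -, -]
Lookup 46: h=2, probe 2,3,4 → found at 4.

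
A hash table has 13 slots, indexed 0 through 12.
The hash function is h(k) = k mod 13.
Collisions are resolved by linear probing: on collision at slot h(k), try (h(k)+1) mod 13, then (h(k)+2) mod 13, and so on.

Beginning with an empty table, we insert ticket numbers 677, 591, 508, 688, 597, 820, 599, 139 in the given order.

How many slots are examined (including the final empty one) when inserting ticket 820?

3

677: h=1 => slot 1
591: h=6 => slot 6
508: h=1, probe 1,2 => slot 2
688: h=12 => slot 12
597: h=12, probe 12,0 => slot 0
820: h=1, probe 1,2,3 => slot 3
599: h=1, probe 1,2,3,4 => slot 4
139: h=9 => slot 9
Table: [597, 677, 508, 820, 599, ∅, 591, ∅, ∅, 139, ∅, ∅, 688]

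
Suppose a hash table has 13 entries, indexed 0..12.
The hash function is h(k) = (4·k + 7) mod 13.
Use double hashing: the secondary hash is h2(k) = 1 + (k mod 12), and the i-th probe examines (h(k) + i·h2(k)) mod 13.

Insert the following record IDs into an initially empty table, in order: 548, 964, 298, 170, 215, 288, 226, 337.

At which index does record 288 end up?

548 hashes to 2; slot 2 is free → place at 2.
964 hashes to 2, h2=5; 2 taken → place at 7.
298 hashes to 3; slot 3 is free → place at 3.
170 hashes to 11; slot 11 is free → place at 11.
215 hashes to 9; slot 9 is free → place at 9.
288 hashes to 2, h2=1; 2,3 taken → place at 4.
226 hashes to 1; slot 1 is free → place at 1.
337 hashes to 3, h2=2; 3 taken → place at 5.
Table: [-, 226, 548, 298, 288, 337, -, 964, -, 215, -, 170, -]

4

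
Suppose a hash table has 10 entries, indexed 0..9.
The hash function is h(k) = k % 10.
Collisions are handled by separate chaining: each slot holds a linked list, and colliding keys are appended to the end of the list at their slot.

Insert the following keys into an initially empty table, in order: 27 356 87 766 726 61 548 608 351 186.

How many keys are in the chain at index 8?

2

27 → bucket 7
356 → bucket 6
87 → bucket 7 (collision)
766 → bucket 6 (collision)
726 → bucket 6 (collision)
61 → bucket 1
548 → bucket 8
608 → bucket 8 (collision)
351 → bucket 1 (collision)
186 → bucket 6 (collision)
Final buckets:
0: —
1: 61 -> 351
2: —
3: —
4: —
5: —
6: 356 -> 766 -> 726 -> 186
7: 27 -> 87
8: 548 -> 608
9: —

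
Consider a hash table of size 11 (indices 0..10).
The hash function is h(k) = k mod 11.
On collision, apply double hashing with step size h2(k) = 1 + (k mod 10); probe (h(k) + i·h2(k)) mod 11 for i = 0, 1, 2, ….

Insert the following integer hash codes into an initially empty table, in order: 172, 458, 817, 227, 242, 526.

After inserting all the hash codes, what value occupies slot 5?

458

172: h=7 => slot 7
458: h=7, h2=9, probe 7,5 => slot 5
817: h=3 => slot 3
227: h=7, h2=8, probe 7,4 => slot 4
242: h=0 => slot 0
526: h=9 => slot 9
Table: [242, ∅, ∅, 817, 227, 458, ∅, 172, ∅, 526, ∅]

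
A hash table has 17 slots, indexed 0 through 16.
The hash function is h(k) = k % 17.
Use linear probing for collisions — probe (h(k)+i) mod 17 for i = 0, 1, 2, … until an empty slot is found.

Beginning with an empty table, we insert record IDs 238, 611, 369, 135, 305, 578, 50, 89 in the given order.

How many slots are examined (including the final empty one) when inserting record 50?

6

238 hashes to 0; slot 0 is free -> place at 0.
611 hashes to 16; slot 16 is free -> place at 16.
369 hashes to 12; slot 12 is free -> place at 12.
135 hashes to 16; 16,0 taken -> place at 1.
305 hashes to 16; 16,0,1 taken -> place at 2.
578 hashes to 0; 0,1,2 taken -> place at 3.
50 hashes to 16; 16,0,1,2,3 taken -> place at 4.
89 hashes to 4; 4 taken -> place at 5.
Table: [238, 135, 305, 578, 50, 89, _, _, _, _, _, _, 369, _, _, _, 611]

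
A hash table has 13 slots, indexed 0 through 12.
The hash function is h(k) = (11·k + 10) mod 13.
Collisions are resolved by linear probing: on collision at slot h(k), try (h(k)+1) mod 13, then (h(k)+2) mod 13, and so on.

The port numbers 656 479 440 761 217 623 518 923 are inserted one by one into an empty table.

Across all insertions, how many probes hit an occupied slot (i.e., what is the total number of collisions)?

656: h=11 => slot 11
479: h=1 => slot 1
440: h=1, probe 1,2 => slot 2
761: h=9 => slot 9
217: h=5 => slot 5
623: h=12 => slot 12
518: h=1, probe 1,2,3 => slot 3
923: h=10 => slot 10
Table: [∅, 479, 440, 518, ∅, 217, ∅, ∅, ∅, 761, 923, 656, 623]

3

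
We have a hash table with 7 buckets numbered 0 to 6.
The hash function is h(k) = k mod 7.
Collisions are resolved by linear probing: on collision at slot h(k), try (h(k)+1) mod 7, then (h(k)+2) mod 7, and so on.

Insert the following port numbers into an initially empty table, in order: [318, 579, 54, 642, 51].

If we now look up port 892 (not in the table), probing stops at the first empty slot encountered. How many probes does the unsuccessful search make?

318 hashes to 3; slot 3 is free => place at 3.
579 hashes to 5; slot 5 is free => place at 5.
54 hashes to 5; 5 taken => place at 6.
642 hashes to 5; 5,6 taken => place at 0.
51 hashes to 2; slot 2 is free => place at 2.
Table: [642, ∅, 51, 318, ∅, 579, 54]
Lookup 892: h=3, probe 3,4 → slot 4 empty, not found.

2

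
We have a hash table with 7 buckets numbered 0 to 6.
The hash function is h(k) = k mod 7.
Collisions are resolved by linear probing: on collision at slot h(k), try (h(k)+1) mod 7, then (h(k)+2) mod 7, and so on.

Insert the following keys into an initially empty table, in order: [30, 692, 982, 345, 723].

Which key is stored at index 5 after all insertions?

30 hashes to 2; slot 2 is free => place at 2.
692 hashes to 6; slot 6 is free => place at 6.
982 hashes to 2; 2 taken => place at 3.
345 hashes to 2; 2,3 taken => place at 4.
723 hashes to 2; 2,3,4 taken => place at 5.
Table: [., ., 30, 982, 345, 723, 692]

723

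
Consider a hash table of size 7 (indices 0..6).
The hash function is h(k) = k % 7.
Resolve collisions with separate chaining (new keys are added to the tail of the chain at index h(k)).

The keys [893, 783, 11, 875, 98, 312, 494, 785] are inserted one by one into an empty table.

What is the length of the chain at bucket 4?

Insert 893: h=4, bucket 4 empty -> new chain.
Insert 783: h=6, bucket 6 empty -> new chain.
Insert 11: h=4, bucket 4 nonempty -> append to chain.
Insert 875: h=0, bucket 0 empty -> new chain.
Insert 98: h=0, bucket 0 nonempty -> append to chain.
Insert 312: h=4, bucket 4 nonempty -> append to chain.
Insert 494: h=4, bucket 4 nonempty -> append to chain.
Insert 785: h=1, bucket 1 empty -> new chain.
Final buckets:
0: 875 -> 98
1: 785
2: .
3: .
4: 893 -> 11 -> 312 -> 494
5: .
6: 783

4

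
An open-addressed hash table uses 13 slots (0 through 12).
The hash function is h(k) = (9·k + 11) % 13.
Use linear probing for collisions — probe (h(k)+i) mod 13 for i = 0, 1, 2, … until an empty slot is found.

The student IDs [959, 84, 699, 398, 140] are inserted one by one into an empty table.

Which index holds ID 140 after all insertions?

12

959 hashes to 10; slot 10 is free → place at 10.
84 hashes to 0; slot 0 is free → place at 0.
699 hashes to 10; 10 taken → place at 11.
398 hashes to 5; slot 5 is free → place at 5.
140 hashes to 10; 10,11 taken → place at 12.
Table: [84, ., ., ., ., 398, ., ., ., ., 959, 699, 140]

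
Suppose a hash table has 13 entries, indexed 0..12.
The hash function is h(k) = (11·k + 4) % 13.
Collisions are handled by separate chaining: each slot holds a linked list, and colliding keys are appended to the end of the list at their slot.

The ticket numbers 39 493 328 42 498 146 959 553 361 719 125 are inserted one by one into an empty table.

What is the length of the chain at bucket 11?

3

39 -> bucket 4
493 -> bucket 6
328 -> bucket 11
42 -> bucket 11 (collision)
498 -> bucket 9
146 -> bucket 11 (collision)
959 -> bucket 10
553 -> bucket 3
361 -> bucket 10 (collision)
719 -> bucket 9 (collision)
125 -> bucket 1
Final buckets:
0: -
1: 125
2: -
3: 553
4: 39
5: -
6: 493
7: -
8: -
9: 498 -> 719
10: 959 -> 361
11: 328 -> 42 -> 146
12: -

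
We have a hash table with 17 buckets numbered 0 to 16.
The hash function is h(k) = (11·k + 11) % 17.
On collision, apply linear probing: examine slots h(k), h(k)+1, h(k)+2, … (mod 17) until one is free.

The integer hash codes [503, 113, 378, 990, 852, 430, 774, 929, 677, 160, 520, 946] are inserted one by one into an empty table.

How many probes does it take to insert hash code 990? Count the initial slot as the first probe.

2

503 hashes to 2; slot 2 is free => place at 2.
113 hashes to 13; slot 13 is free => place at 13.
378 hashes to 4; slot 4 is free => place at 4.
990 hashes to 4; 4 taken => place at 5.
852 hashes to 16; slot 16 is free => place at 16.
430 hashes to 15; slot 15 is free => place at 15.
774 hashes to 8; slot 8 is free => place at 8.
929 hashes to 13; 13 taken => place at 14.
677 hashes to 12; slot 12 is free => place at 12.
160 hashes to 3; slot 3 is free => place at 3.
520 hashes to 2; 2,3,4,5 taken => place at 6.
946 hashes to 13; 13,14,15,16 taken => place at 0.
Table: [946, _, 503, 160, 378, 990, 520, _, 774, _, _, _, 677, 113, 929, 430, 852]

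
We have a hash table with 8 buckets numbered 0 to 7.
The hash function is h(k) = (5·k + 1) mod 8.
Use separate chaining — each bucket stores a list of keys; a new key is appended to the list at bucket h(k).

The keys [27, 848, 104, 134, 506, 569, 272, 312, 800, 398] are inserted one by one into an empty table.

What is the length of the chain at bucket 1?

5

Insert 27: h=0, bucket 0 empty → new chain.
Insert 848: h=1, bucket 1 empty → new chain.
Insert 104: h=1, bucket 1 nonempty → append to chain.
Insert 134: h=7, bucket 7 empty → new chain.
Insert 506: h=3, bucket 3 empty → new chain.
Insert 569: h=6, bucket 6 empty → new chain.
Insert 272: h=1, bucket 1 nonempty → append to chain.
Insert 312: h=1, bucket 1 nonempty → append to chain.
Insert 800: h=1, bucket 1 nonempty → append to chain.
Insert 398: h=7, bucket 7 nonempty → append to chain.
Final buckets:
0: 27
1: 848 -> 104 -> 272 -> 312 -> 800
2: _
3: 506
4: _
5: _
6: 569
7: 134 -> 398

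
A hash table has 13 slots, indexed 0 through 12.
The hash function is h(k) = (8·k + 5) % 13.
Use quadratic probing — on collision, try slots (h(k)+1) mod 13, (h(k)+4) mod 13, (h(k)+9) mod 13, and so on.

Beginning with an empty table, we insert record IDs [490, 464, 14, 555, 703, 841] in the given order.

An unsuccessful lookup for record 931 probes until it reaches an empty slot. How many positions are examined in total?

490: h=12 => slot 12
464: h=12, probe 12,0 => slot 0
14: h=0, probe 0,1 => slot 1
555: h=12, probe 12,0,3 => slot 3
703: h=0, probe 0,1,4 => slot 4
841: h=12, probe 12,0,3,8 => slot 8
Table: [464, 14, _, 555, 703, _, _, _, 841, _, _, _, 490]
Lookup 931: h=4, probe 4,5 → slot 5 empty, not found.

2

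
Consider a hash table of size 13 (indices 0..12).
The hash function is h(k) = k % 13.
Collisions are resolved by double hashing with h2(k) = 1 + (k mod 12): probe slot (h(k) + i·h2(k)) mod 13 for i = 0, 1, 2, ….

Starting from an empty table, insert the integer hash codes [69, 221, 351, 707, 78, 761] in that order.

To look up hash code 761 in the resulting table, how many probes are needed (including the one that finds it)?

3

Insert 69: h=4, slot 4 empty -> index 4.
Insert 221: h=0, slot 0 empty -> index 0.
Insert 351: h=0, h2=4, slots 0,4 occupied -> index 8.
Insert 707: h=5, slot 5 empty -> index 5.
Insert 78: h=0, h2=7, slot 0 occupied -> index 7.
Insert 761: h=7, h2=6, slots 7,0 occupied -> index 6.
Table: [221, -, -, -, 69, 707, 761, 78, 351, -, -, -, -]
Lookup 761: h=7, h2=6, probe 7,0,6 → found at 6.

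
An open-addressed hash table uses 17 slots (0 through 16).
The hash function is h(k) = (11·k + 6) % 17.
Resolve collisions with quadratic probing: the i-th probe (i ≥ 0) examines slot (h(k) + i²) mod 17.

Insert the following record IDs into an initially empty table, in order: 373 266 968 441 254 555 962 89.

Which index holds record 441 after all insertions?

373: h=12 -> slot 12
266: h=8 -> slot 8
968: h=12, probe 12,13 -> slot 13
441: h=12, probe 12,13,16 -> slot 16
254: h=12, probe 12,13,16,4 -> slot 4
555: h=8, probe 8,9 -> slot 9
962: h=14 -> slot 14
89: h=16, probe 16,0 -> slot 0
Table: [89, ., ., ., 254, ., ., ., 266, 555, ., ., 373, 968, 962, ., 441]

16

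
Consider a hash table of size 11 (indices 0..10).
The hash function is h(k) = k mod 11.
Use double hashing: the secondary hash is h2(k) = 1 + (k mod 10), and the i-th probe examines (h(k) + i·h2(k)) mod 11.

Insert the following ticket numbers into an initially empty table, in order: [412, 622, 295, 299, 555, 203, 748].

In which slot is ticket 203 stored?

10

Insert 412: h=5, slot 5 empty → index 5.
Insert 622: h=6, slot 6 empty → index 6.
Insert 295: h=9, slot 9 empty → index 9.
Insert 299: h=2, slot 2 empty → index 2.
Insert 555: h=5, h2=6, slot 5 occupied → index 0.
Insert 203: h=5, h2=4, slots 5,9,2,6 occupied → index 10.
Insert 748: h=0, h2=9, slots 0,9 occupied → index 7.
Table: [555, —, 299, —, —, 412, 622, 748, —, 295, 203]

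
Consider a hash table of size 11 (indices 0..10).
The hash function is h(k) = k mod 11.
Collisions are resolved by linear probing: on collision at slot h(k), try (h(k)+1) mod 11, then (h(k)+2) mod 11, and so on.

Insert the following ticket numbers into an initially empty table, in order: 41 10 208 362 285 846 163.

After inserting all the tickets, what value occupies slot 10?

10

41 hashes to 8; slot 8 is free → place at 8.
10 hashes to 10; slot 10 is free → place at 10.
208 hashes to 10; 10 taken → place at 0.
362 hashes to 10; 10,0 taken → place at 1.
285 hashes to 10; 10,0,1 taken → place at 2.
846 hashes to 10; 10,0,1,2 taken → place at 3.
163 hashes to 9; slot 9 is free → place at 9.
Table: [208, 362, 285, 846, _, _, _, _, 41, 163, 10]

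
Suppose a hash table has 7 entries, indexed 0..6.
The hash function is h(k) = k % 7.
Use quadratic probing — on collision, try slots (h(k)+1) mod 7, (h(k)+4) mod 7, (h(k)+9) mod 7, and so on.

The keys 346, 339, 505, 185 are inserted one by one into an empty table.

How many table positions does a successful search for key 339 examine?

Insert 346: h=3, slot 3 empty → index 3.
Insert 339: h=3, slot 3 occupied → index 4.
Insert 505: h=1, slot 1 empty → index 1.
Insert 185: h=3, slots 3,4 occupied → index 0.
Table: [185, 505, ∅, 346, 339, ∅, ∅]
Lookup 339: h=3, probe 3,4 → found at 4.

2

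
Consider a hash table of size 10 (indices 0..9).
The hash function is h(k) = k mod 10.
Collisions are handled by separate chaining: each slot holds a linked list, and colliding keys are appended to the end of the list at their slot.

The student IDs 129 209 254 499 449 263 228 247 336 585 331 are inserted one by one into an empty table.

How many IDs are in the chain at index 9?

4

Insert 129: h=9, bucket 9 empty → new chain.
Insert 209: h=9, bucket 9 nonempty → append to chain.
Insert 254: h=4, bucket 4 empty → new chain.
Insert 499: h=9, bucket 9 nonempty → append to chain.
Insert 449: h=9, bucket 9 nonempty → append to chain.
Insert 263: h=3, bucket 3 empty → new chain.
Insert 228: h=8, bucket 8 empty → new chain.
Insert 247: h=7, bucket 7 empty → new chain.
Insert 336: h=6, bucket 6 empty → new chain.
Insert 585: h=5, bucket 5 empty → new chain.
Insert 331: h=1, bucket 1 empty → new chain.
Final buckets:
0: _
1: 331
2: _
3: 263
4: 254
5: 585
6: 336
7: 247
8: 228
9: 129 -> 209 -> 499 -> 449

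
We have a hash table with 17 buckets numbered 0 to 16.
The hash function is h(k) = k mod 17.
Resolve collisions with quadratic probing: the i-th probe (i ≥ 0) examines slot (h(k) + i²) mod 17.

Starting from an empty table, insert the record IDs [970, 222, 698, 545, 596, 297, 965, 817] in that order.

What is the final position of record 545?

10

Insert 970: h=1, slot 1 empty → index 1.
Insert 222: h=1, slot 1 occupied → index 2.
Insert 698: h=1, slots 1,2 occupied → index 5.
Insert 545: h=1, slots 1,2,5 occupied → index 10.
Insert 596: h=1, slots 1,2,5,10 occupied → index 0.
Insert 297: h=8, slot 8 empty → index 8.
Insert 965: h=13, slot 13 empty → index 13.
Insert 817: h=1, slots 1,2,5,10,0 occupied → index 9.
Table: [596, 970, 222, ∅, ∅, 698, ∅, ∅, 297, 817, 545, ∅, ∅, 965, ∅, ∅, ∅]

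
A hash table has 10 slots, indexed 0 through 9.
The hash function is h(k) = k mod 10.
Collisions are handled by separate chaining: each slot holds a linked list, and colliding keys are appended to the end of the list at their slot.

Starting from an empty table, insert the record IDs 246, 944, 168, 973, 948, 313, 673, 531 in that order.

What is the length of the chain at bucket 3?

3

246 -> bucket 6
944 -> bucket 4
168 -> bucket 8
973 -> bucket 3
948 -> bucket 8 (collision)
313 -> bucket 3 (collision)
673 -> bucket 3 (collision)
531 -> bucket 1
Final buckets:
0: -
1: 531
2: -
3: 973 -> 313 -> 673
4: 944
5: -
6: 246
7: -
8: 168 -> 948
9: -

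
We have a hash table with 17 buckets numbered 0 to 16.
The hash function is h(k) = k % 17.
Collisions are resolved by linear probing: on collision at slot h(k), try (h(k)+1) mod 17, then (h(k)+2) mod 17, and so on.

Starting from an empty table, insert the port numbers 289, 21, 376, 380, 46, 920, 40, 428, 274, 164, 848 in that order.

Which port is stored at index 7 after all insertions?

40

289: h=0 => slot 0
21: h=4 => slot 4
376: h=2 => slot 2
380: h=6 => slot 6
46: h=12 => slot 12
920: h=2, probe 2,3 => slot 3
40: h=6, probe 6,7 => slot 7
428: h=3, probe 3,4,5 => slot 5
274: h=2, probe 2,3,4,5,6,7,8 => slot 8
164: h=11 => slot 11
848: h=15 => slot 15
Table: [289, ∅, 376, 920, 21, 428, 380, 40, 274, ∅, ∅, 164, 46, ∅, ∅, 848, ∅]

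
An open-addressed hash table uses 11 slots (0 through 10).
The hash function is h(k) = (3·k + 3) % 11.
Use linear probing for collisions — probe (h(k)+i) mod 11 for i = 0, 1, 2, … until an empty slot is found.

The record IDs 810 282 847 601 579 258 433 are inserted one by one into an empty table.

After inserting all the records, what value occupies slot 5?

Insert 810: h=2, slot 2 empty -> index 2.
Insert 282: h=2, slot 2 occupied -> index 3.
Insert 847: h=3, slot 3 occupied -> index 4.
Insert 601: h=2, slots 2,3,4 occupied -> index 5.
Insert 579: h=2, slots 2,3,4,5 occupied -> index 6.
Insert 258: h=7, slot 7 empty -> index 7.
Insert 433: h=4, slots 4,5,6,7 occupied -> index 8.
Table: [∅, ∅, 810, 282, 847, 601, 579, 258, 433, ∅, ∅]

601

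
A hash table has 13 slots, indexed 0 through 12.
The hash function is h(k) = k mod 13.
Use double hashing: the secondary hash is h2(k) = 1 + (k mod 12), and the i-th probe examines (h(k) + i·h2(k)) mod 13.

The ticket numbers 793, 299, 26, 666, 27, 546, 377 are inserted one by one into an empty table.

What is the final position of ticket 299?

12

793: h=0 → slot 0
299: h=0, h2=12, probe 0,12 → slot 12
26: h=0, h2=3, probe 0,3 → slot 3
666: h=3, h2=7, probe 3,10 → slot 10
27: h=1 → slot 1
546: h=0, h2=7, probe 0,7 → slot 7
377: h=0, h2=6, probe 0,6 → slot 6
Table: [793, 27, _, 26, _, _, 377, 546, _, _, 666, _, 299]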